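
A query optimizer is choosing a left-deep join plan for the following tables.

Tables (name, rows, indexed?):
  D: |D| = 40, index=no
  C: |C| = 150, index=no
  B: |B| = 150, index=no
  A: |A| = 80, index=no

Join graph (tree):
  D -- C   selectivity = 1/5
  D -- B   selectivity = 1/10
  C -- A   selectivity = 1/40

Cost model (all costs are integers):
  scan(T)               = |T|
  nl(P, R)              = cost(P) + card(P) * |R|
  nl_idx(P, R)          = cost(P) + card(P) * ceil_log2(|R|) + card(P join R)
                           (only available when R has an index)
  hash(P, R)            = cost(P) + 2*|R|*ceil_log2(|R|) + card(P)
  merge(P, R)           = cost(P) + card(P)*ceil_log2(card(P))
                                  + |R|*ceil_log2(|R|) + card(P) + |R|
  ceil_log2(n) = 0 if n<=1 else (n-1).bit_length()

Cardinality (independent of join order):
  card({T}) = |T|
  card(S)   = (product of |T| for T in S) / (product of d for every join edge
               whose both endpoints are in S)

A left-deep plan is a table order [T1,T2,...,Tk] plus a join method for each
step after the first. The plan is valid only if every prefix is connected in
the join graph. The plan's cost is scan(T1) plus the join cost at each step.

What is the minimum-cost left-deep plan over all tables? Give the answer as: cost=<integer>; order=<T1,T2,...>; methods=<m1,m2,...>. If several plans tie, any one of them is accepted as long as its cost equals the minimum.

cost=7000; order=C,A,D,B; methods=hash,hash,hash

Selinger DP (subsets sized 1..n):
  {D}: scan cost=40, card=40
  {C}: scan cost=150, card=150
  {B}: scan cost=150, card=150
  {A}: scan cost=80, card=80
  {CD}: card=1200; try (D,hash)→780, (C,merge)→1670, (D,merge)→1780, (C,hash)→2480, (C,nl)→6040, (D,nl)→6150; best=780 via (D,hash)
  {BD}: card=600; try (D,hash)→780, (B,merge)→1670, (D,merge)→1780, (B,hash)→2480, (B,nl)→6040, (D,nl)→6150; best=780 via (D,hash)
  {AC}: card=300; try (A,hash)→1420, (C,merge)→2070, (A,merge)→2140, (C,hash)→2560, (C,nl)→12080, (A,nl)→12150; best=1420 via (A,hash)
  {BCD}: card=18000; try (C,hash)→3780, (B,hash)→4380, (C,merge)→8730, (B,merge)→16530, (C,nl)→90780, (B,nl)→180780; best=3780 via (C,hash)
  {ACD}: card=2400; try (D,hash)→2200, (A,hash)→3100, (D,merge)→4700, (D,nl)→13420, (A,merge)→15820, (A,nl)→96780; best=2200 via (D,hash)
  {ABCD}: card=36000; try (B,hash)→7000, (A,hash)→22900, (B,merge)→34750, (A,merge)→292420, (B,nl)→362200, (A,nl)→1443780; best=7000 via (B,hash)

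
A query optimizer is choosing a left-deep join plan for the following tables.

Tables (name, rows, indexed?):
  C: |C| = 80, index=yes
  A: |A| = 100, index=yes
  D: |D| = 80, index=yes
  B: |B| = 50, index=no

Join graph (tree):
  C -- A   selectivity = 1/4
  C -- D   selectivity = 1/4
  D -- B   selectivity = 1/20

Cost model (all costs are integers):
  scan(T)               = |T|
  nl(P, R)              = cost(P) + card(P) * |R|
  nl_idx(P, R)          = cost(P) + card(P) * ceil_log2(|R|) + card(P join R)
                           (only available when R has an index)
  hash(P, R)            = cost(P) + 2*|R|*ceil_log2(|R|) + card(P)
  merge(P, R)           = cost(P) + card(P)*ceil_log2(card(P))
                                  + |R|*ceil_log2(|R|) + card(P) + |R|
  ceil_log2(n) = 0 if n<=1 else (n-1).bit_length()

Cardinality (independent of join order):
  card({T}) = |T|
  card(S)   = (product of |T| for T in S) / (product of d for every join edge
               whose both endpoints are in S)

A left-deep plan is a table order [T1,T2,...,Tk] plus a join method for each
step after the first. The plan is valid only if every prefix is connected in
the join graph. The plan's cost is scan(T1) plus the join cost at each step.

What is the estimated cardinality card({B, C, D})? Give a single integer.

4000

Tables in S: B(50), C(80), D(80)
Edges inside S: C-D(d=4), D-B(d=20)
numerator = 50 * 80 * 80 = 320000
denominator = 4 * 20 = 80
card(S) = 320000 / 80 = 4000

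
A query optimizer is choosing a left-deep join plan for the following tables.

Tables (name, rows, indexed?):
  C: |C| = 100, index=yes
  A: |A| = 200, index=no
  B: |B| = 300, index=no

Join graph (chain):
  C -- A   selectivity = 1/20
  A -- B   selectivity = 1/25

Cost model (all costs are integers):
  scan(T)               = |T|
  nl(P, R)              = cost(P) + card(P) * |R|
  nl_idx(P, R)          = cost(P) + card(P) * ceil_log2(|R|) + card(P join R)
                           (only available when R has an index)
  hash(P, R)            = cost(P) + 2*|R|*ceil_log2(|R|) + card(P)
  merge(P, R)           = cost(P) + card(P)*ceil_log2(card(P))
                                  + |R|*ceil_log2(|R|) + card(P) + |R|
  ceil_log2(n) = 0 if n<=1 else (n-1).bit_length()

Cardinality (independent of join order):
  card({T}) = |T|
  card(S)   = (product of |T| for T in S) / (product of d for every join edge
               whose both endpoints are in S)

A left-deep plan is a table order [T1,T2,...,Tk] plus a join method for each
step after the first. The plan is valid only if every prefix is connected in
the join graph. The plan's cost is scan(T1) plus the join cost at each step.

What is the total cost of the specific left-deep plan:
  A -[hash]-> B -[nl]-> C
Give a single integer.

step 1: scan A: cost=200, card=200
step 2: join B via hash
    card(P join B) = 200*300/(25) = 2400
    cost = 200 + 2*300*9 + 200 = 5800
step 3: join C via nl
    card(P join C) = 2400*100/(20) = 12000
    cost = 5800 + 2400*100 = 245800

245800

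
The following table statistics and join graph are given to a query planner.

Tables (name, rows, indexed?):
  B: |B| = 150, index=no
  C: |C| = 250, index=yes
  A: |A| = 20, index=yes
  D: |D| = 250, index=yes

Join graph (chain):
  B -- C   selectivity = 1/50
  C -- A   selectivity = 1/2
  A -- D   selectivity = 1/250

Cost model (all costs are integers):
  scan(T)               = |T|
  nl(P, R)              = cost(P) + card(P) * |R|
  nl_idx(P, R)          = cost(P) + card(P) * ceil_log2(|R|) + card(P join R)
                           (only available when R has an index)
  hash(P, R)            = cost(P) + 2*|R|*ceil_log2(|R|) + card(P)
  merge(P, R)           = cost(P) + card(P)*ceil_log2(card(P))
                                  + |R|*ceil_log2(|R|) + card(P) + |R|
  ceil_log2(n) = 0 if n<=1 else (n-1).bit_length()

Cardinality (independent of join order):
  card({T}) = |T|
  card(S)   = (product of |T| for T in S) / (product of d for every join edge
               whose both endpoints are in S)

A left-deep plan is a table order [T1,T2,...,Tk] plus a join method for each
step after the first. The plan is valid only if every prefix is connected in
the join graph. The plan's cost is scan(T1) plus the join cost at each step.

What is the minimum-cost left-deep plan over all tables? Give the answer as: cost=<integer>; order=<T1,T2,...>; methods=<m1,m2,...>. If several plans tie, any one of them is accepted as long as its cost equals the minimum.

Selinger DP (subsets sized 1..n):
  {B}: scan cost=150, card=150
  {C}: scan cost=250, card=250
  {A}: scan cost=20, card=20
  {D}: scan cost=250, card=250
  {BC}: card=750; try (C,nl_idx)→2100, (B,hash)→2900, (C,merge)→3750, (B,merge)→3850, (C,hash)→4300, (C,nl)→37650 …(+1); best=2100 via (C,nl_idx)
  {AC}: card=2500; try (A,hash)→700, (C,merge)→2390, (A,merge)→2620, (C,nl_idx)→2680, (A,nl_idx)→4000, (C,hash)→4040 …(+2); best=700 via (A,hash)
  {AD}: card=20; try (D,nl_idx)→200, (A,hash)→700, (A,nl_idx)→1520, (D,merge)→2390, (A,merge)→2620, (D,hash)→4040 …(+2); best=200 via (D,nl_idx)
  {ABC}: card=7500; try (A,hash)→3050, (B,hash)→5600, (A,merge)→10470, (A,nl_idx)→13350, (A,nl)→17100, (B,merge)→34550 …(+1); best=3050 via (A,hash)
  {ACD}: card=2500; try (C,merge)→2570, (C,nl_idx)→2860, (C,hash)→4220, (C,nl)→5200, (D,hash)→7200, (D,nl_idx)→23200 …(+2); best=2570 via (C,merge)
  {ABCD}: card=7500; try (B,hash)→7470, (D,hash)→14550, (B,merge)→36420, (D,nl_idx)→70550, (D,merge)→110300, (B,nl)→377570 …(+1); best=7470 via (B,hash)

cost=7470; order=A,D,C,B; methods=nl_idx,merge,hash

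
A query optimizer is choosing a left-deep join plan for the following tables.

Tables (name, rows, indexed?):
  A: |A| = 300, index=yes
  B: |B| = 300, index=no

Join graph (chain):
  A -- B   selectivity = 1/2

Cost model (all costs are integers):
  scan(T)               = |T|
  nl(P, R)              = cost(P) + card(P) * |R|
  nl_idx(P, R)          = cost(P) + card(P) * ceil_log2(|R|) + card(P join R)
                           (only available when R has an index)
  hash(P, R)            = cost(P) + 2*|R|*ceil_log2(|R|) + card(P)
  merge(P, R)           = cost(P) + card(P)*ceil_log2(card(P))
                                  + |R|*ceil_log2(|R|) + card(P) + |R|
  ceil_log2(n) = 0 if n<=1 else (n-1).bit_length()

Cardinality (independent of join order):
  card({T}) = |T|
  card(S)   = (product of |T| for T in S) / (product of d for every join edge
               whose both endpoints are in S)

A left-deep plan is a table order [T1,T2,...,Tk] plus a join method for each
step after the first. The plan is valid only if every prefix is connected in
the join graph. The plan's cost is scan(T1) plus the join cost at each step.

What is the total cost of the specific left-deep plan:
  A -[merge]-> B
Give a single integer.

6300

step 1: scan A: cost=300, card=300
step 2: join B via merge
    card(P join B) = 300*300/(2) = 45000
    cost = 300 + 300*9 + 300*9 + 300 + 300 = 6300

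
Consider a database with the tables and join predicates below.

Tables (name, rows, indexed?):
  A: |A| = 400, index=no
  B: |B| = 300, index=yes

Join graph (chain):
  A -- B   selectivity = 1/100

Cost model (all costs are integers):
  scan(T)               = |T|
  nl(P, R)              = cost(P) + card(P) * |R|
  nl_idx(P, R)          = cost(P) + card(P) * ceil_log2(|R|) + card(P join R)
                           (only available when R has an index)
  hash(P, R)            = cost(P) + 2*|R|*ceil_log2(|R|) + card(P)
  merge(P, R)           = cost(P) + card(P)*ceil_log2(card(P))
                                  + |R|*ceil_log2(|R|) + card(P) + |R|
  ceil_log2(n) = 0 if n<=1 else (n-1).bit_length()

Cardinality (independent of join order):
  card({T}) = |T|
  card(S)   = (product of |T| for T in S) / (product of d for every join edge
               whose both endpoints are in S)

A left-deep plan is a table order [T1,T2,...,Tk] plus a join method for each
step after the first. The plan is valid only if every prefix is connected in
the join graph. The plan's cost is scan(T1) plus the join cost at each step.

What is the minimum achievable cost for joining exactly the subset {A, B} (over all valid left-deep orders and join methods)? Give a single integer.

5200

Selinger DP over subsets of {A,B}:
  {A}: scan cost=400, card=400
  {B}: scan cost=300, card=300
  {AB}: card=1200; try (B,nl_idx)→5200, (B,hash)→6200, (A,merge)→7300, (B,merge)→7400, (A,hash)→7800, (A,nl)→120300 …(+1); best=5200 via (B,nl_idx)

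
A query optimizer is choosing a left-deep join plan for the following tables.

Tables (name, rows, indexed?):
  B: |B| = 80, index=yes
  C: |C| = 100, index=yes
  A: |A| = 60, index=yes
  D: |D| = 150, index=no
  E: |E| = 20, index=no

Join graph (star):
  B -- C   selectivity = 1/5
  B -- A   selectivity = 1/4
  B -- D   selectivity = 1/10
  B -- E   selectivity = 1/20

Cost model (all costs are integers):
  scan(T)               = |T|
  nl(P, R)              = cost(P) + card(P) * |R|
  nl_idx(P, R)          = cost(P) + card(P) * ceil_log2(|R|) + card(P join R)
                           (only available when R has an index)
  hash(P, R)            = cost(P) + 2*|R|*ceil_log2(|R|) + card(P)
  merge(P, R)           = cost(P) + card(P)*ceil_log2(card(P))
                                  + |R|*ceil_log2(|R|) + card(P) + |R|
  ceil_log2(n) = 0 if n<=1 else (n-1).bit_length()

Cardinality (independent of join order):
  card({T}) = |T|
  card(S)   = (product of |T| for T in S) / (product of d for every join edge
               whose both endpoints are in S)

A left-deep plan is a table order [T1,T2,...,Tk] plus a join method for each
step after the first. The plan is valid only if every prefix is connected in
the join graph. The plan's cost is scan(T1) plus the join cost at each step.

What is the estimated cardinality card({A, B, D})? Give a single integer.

Tables in S: A(60), B(80), D(150)
Edges inside S: B-A(d=4), B-D(d=10)
numerator = 60 * 80 * 150 = 720000
denominator = 4 * 10 = 40
card(S) = 720000 / 40 = 18000

18000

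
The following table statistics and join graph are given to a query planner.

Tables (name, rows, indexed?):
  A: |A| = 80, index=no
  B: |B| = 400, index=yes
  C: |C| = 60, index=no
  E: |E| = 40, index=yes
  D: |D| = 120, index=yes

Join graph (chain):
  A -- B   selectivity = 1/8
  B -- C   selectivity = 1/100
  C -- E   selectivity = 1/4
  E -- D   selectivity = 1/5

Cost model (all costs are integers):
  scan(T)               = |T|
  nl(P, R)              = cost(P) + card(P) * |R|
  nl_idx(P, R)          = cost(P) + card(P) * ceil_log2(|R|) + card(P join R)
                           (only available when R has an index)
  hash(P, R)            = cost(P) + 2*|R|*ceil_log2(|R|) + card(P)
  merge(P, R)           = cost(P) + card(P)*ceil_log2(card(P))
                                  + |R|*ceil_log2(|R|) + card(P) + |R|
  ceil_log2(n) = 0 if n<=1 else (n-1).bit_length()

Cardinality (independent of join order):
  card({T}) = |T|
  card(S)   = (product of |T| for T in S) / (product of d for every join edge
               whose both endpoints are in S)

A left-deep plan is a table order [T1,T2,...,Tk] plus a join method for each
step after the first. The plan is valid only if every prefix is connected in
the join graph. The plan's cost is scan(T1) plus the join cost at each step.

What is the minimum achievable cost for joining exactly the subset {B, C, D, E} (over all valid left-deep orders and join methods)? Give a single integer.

Selinger DP over subsets of {B,C,D,E}:
  {B}: scan cost=400, card=400
  {C}: scan cost=60, card=60
  {E}: scan cost=40, card=40
  {D}: scan cost=120, card=120
  {BC}: card=240; try (B,nl_idx)→840, (C,hash)→1520, (B,merge)→4480, (C,merge)→4820, (B,hash)→7320, (B,nl)→24060 …(+1); best=840 via (B,nl_idx)
  {CE}: card=600; try (E,hash)→600, (C,merge)→740, (E,merge)→760, (C,hash)→800, (E,nl_idx)→1020, (C,nl)→2440 …(+1); best=600 via (E,hash)
  {DE}: card=960; try (E,hash)→720, (D,merge)→1280, (D,nl_idx)→1280, (E,merge)→1360, (D,hash)→1760, (E,nl_idx)→1800 …(+2); best=720 via (E,hash)
  {BCE}: card=2400; try (E,hash)→1560, (E,merge)→3280, (E,nl_idx)→4680, (B,hash)→8400, (B,nl_idx)→8400, (E,nl)→10440 …(+2); best=1560 via (E,hash)
  {CDE}: card=14400; try (C,hash)→2400, (D,hash)→2880, (D,merge)→8160, (C,merge)→11700, (D,nl_idx)→19200, (C,nl)→58320 …(+1); best=2400 via (C,hash)
  {BCDE}: card=57600; try (D,hash)→5640, (B,hash)→24000, (D,merge)→33720, (D,nl_idx)→75960, (B,nl_idx)→189600, (B,merge)→222400 …(+2); best=5640 via (D,hash)

5640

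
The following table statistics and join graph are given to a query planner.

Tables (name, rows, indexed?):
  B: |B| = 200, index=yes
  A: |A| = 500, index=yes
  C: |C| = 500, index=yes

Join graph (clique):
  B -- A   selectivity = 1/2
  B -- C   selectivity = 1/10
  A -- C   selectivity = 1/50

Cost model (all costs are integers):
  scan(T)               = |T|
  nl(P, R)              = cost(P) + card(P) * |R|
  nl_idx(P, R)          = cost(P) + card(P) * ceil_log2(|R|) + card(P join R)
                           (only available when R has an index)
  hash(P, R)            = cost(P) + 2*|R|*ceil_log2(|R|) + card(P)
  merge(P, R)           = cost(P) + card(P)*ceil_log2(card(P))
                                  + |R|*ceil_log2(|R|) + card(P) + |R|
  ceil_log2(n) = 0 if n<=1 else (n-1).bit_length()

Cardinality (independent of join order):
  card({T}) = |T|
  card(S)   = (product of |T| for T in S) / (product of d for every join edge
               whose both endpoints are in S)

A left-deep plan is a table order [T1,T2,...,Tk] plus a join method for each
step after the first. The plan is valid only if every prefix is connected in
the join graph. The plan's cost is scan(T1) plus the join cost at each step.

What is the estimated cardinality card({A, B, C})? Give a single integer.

50000

Tables in S: A(500), B(200), C(500)
Edges inside S: B-A(d=2), B-C(d=10), A-C(d=50)
numerator = 500 * 200 * 500 = 50000000
denominator = 2 * 10 * 50 = 1000
card(S) = 50000000 / 1000 = 50000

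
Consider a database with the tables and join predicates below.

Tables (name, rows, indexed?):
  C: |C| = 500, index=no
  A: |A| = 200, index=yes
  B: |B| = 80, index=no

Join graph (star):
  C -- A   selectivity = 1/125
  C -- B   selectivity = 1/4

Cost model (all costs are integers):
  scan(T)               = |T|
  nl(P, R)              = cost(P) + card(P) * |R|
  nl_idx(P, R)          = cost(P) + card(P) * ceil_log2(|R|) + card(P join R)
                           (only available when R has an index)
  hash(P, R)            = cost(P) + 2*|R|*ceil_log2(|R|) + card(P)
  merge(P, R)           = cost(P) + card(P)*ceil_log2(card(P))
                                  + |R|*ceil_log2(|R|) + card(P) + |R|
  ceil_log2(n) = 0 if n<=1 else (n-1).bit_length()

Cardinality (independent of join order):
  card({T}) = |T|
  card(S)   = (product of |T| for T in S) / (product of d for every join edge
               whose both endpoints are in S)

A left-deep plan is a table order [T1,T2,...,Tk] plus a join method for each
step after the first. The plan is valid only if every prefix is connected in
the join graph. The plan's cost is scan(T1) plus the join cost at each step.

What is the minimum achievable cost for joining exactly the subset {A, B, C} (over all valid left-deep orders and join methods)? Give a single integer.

6120

Selinger DP over subsets of {A,B,C}:
  {C}: scan cost=500, card=500
  {A}: scan cost=200, card=200
  {B}: scan cost=80, card=80
  {AC}: card=800; try (A,hash)→4200, (A,nl_idx)→5300, (C,merge)→7000, (A,merge)→7300, (C,hash)→9400, (C,nl)→100200 …(+1); best=4200 via (A,hash)
  {BC}: card=10000; try (B,hash)→2120, (C,merge)→5720, (B,merge)→6140, (C,hash)→9160, (C,nl)→40080, (B,nl)→40500; best=2120 via (B,hash)
  {ABC}: card=16000; try (B,hash)→6120, (B,merge)→13640, (A,hash)→15320, (B,nl)→68200, (A,nl_idx)→98120, (A,merge)→153920 …(+1); best=6120 via (B,hash)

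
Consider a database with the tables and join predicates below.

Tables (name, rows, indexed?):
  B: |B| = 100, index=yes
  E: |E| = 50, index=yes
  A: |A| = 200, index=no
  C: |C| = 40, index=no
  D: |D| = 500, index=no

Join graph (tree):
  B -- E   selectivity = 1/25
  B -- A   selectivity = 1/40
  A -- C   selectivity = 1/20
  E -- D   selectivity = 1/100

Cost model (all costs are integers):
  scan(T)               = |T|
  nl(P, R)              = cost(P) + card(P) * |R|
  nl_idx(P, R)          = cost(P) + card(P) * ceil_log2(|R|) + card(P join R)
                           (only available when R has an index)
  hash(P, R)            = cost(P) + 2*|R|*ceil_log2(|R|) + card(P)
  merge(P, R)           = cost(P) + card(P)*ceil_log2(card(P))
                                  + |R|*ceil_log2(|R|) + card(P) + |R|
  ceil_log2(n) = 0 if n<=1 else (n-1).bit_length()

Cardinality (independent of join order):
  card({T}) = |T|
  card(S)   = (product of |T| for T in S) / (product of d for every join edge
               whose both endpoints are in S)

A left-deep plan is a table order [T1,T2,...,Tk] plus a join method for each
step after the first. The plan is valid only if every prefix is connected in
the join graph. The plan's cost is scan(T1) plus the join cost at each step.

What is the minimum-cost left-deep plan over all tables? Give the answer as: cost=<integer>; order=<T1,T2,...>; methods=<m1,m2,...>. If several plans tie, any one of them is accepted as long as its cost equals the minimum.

cost=12930; order=D,E,B,A,C; methods=hash,hash,hash,hash

Selinger DP (subsets sized 1..n):
  {B}: scan cost=100, card=100
  {E}: scan cost=50, card=50
  {A}: scan cost=200, card=200
  {C}: scan cost=40, card=40
  {D}: scan cost=500, card=500
  {BE}: card=200; try (B,nl_idx)→600, (E,hash)→800, (E,nl_idx)→900, (B,merge)→1200, (E,merge)→1250, (B,hash)→1500 …(+2); best=600 via (B,nl_idx)
  {AB}: card=500; try (B,hash)→1800, (B,nl_idx)→2100, (A,merge)→2700, (B,merge)→2800, (A,hash)→3400, (A,nl)→20100 …(+1); best=1800 via (B,hash)
  {DE}: card=250; try (E,hash)→1600, (E,nl_idx)→3750, (D,merge)→5400, (E,merge)→5850, (D,hash)→9100, (D,nl)→25050 …(+1); best=1600 via (E,hash)
  {AC}: card=400; try (C,hash)→880, (A,merge)→2120, (C,merge)→2280, (A,hash)→3280, (A,nl)→8040, (C,nl)→8200; best=880 via (C,hash)
  {ABE}: card=1000; try (E,hash)→2900, (A,hash)→4000, (A,merge)→4200, (E,nl_idx)→5800, (E,merge)→7150, (E,nl)→26800 …(+1); best=2900 via (E,hash)
  {BDE}: card=1000; try (B,hash)→3250, (B,nl_idx)→4350, (B,merge)→4650, (D,merge)→7400, (D,hash)→9800, (B,nl)→26600 …(+1); best=3250 via (B,hash)
  {ABC}: card=1000; try (B,hash)→2680, (C,hash)→2780, (B,nl_idx)→4680, (B,merge)→5680, (C,merge)→7080, (C,nl)→21800 …(+1); best=2680 via (B,hash)
  {ABCE}: card=2000; try (E,hash)→4280, (C,hash)→4380, (E,nl_idx)→10680, (E,merge)→14030, (C,merge)→14180, (C,nl)→42900 …(+1); best=4280 via (E,hash)
  {ABDE}: card=5000; try (A,hash)→7450, (D,hash)→12900, (A,merge)→16050, (D,merge)→18900, (A,nl)→203250, (D,nl)→502900; best=7450 via (A,hash)
  {ABCDE}: card=10000; try (C,hash)→12930, (D,hash)→15280, (D,merge)→33280, (C,merge)→77730, (C,nl)→207450, (D,nl)→1004280; best=12930 via (C,hash)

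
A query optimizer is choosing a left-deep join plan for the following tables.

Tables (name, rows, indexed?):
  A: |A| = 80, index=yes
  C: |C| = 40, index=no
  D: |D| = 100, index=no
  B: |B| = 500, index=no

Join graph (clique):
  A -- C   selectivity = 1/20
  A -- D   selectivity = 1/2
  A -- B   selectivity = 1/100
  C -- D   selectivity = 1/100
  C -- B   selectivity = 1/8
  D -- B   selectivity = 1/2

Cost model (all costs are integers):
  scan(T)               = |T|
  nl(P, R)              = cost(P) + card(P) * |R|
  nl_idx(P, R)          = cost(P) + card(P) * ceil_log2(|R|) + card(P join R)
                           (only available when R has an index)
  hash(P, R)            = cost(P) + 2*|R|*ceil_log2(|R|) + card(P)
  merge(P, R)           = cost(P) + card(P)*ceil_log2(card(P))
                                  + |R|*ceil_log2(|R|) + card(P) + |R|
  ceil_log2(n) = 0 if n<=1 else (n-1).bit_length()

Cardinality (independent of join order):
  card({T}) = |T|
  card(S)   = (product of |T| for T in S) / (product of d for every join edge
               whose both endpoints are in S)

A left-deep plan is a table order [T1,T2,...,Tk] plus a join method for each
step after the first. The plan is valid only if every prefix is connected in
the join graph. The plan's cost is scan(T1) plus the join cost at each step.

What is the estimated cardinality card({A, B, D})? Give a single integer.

Tables in S: A(80), B(500), D(100)
Edges inside S: A-D(d=2), A-B(d=100), D-B(d=2)
numerator = 80 * 500 * 100 = 4000000
denominator = 2 * 100 * 2 = 400
card(S) = 4000000 / 400 = 10000

10000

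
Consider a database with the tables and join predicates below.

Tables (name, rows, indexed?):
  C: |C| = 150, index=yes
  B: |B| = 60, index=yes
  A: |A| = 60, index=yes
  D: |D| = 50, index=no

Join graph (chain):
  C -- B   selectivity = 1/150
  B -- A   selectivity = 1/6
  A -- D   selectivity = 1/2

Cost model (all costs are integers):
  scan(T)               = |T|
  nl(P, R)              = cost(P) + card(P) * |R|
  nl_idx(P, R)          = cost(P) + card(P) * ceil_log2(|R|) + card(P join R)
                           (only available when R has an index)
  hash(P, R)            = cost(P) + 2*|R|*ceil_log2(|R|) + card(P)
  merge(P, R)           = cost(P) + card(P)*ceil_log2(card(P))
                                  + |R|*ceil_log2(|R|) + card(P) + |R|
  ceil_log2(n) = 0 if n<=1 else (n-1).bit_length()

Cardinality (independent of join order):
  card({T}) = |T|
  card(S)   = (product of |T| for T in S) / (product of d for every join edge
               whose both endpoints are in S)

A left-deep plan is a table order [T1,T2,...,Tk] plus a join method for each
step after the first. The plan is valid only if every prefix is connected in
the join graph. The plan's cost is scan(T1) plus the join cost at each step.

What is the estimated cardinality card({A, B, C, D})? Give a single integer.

15000

Tables in S: A(60), B(60), C(150), D(50)
Edges inside S: C-B(d=150), B-A(d=6), A-D(d=2)
numerator = 60 * 60 * 150 * 50 = 27000000
denominator = 150 * 6 * 2 = 1800
card(S) = 27000000 / 1800 = 15000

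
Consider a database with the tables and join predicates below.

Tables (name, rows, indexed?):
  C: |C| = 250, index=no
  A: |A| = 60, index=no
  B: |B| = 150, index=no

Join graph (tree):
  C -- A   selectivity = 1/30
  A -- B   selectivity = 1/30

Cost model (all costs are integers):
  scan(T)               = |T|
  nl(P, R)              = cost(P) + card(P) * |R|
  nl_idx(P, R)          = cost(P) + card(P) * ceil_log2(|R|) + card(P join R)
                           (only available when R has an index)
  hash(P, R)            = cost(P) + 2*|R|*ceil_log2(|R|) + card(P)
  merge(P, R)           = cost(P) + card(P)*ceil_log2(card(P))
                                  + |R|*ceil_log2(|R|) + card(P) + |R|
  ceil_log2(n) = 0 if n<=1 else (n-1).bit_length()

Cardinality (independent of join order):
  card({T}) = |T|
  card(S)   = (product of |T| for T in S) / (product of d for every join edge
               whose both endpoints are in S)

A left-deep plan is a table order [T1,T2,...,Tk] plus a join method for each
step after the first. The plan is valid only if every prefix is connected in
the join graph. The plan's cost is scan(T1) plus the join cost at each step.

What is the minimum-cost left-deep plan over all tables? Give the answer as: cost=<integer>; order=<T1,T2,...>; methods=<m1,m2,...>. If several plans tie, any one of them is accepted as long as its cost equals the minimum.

cost=4120; order=C,A,B; methods=hash,hash

Selinger DP (subsets sized 1..n):
  {C}: scan cost=250, card=250
  {A}: scan cost=60, card=60
  {B}: scan cost=150, card=150
  {AC}: card=500; try (A,hash)→1220, (C,merge)→2730, (A,merge)→2920, (C,hash)→4120, (C,nl)→15060, (A,nl)→15250; best=1220 via (A,hash)
  {AB}: card=300; try (A,hash)→1020, (B,merge)→1830, (A,merge)→1920, (B,hash)→2520, (B,nl)→9060, (A,nl)→9150; best=1020 via (A,hash)
  {ABC}: card=2500; try (B,hash)→4120, (C,hash)→5320, (C,merge)→6270, (B,merge)→7570, (C,nl)→76020, (B,nl)→76220; best=4120 via (B,hash)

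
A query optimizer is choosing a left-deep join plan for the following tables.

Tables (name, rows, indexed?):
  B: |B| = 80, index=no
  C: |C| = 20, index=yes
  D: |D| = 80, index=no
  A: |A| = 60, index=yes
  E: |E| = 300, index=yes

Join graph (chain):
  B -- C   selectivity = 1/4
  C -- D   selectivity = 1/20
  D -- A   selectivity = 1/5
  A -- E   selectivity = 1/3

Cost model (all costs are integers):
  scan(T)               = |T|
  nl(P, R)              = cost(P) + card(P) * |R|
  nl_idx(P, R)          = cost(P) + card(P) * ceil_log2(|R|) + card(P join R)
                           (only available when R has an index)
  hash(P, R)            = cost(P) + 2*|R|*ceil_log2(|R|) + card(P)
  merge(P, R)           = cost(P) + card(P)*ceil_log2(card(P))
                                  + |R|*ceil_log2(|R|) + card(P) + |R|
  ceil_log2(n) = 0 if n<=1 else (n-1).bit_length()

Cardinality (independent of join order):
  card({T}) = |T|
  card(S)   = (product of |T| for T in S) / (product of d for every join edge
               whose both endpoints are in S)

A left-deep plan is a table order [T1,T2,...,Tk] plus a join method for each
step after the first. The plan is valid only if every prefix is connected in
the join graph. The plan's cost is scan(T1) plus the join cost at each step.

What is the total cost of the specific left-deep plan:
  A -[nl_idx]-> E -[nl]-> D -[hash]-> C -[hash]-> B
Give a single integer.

679920

step 1: scan A: cost=60, card=60
step 2: join E via nl_idx
    card(P join E) = 60*300/(3) = 6000
    cost = 60 + 60*9 + 6000 = 6600
step 3: join D via nl
    card(P join D) = 6000*80/(5) = 96000
    cost = 6600 + 6000*80 = 486600
step 4: join C via hash
    card(P join C) = 96000*20/(20) = 96000
    cost = 486600 + 2*20*5 + 96000 = 582800
step 5: join B via hash
    card(P join B) = 96000*80/(4) = 1920000
    cost = 582800 + 2*80*7 + 96000 = 679920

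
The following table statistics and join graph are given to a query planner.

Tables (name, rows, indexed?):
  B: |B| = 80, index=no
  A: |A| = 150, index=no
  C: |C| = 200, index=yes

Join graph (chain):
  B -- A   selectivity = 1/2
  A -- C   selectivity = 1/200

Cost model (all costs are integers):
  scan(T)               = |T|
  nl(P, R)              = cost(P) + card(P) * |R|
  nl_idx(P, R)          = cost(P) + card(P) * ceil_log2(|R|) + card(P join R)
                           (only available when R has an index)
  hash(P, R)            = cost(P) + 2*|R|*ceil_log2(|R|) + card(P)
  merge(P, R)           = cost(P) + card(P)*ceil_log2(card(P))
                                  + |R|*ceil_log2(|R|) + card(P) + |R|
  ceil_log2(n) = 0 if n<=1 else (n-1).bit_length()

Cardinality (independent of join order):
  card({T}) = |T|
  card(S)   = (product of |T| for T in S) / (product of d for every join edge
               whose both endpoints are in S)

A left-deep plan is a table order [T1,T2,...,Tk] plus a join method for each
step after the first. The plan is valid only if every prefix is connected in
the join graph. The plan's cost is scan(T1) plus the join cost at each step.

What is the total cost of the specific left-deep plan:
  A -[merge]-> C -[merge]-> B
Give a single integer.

step 1: scan A: cost=150, card=150
step 2: join C via merge
    card(P join C) = 150*200/(200) = 150
    cost = 150 + 150*8 + 200*8 + 150 + 200 = 3300
step 3: join B via merge
    card(P join B) = 150*80/(2) = 6000
    cost = 3300 + 150*8 + 80*7 + 150 + 80 = 5290

5290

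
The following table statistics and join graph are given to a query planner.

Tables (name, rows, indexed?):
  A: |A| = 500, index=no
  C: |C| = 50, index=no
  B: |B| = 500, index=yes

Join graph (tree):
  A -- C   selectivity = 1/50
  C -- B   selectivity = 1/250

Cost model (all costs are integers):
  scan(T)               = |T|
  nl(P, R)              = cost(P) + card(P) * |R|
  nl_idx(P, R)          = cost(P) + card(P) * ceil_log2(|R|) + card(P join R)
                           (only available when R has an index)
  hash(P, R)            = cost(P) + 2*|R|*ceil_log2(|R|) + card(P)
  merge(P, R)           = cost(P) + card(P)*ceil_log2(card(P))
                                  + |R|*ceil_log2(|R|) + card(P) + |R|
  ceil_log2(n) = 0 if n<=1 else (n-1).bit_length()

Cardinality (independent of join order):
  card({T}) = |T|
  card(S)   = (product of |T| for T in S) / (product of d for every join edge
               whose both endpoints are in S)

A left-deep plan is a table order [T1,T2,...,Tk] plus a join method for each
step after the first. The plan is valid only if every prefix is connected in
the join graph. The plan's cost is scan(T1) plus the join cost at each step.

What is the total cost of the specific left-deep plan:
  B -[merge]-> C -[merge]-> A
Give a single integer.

step 1: scan B: cost=500, card=500
step 2: join C via merge
    card(P join C) = 500*50/(250) = 100
    cost = 500 + 500*9 + 50*6 + 500 + 50 = 5850
step 3: join A via merge
    card(P join A) = 100*500/(50) = 1000
    cost = 5850 + 100*7 + 500*9 + 100 + 500 = 11650

11650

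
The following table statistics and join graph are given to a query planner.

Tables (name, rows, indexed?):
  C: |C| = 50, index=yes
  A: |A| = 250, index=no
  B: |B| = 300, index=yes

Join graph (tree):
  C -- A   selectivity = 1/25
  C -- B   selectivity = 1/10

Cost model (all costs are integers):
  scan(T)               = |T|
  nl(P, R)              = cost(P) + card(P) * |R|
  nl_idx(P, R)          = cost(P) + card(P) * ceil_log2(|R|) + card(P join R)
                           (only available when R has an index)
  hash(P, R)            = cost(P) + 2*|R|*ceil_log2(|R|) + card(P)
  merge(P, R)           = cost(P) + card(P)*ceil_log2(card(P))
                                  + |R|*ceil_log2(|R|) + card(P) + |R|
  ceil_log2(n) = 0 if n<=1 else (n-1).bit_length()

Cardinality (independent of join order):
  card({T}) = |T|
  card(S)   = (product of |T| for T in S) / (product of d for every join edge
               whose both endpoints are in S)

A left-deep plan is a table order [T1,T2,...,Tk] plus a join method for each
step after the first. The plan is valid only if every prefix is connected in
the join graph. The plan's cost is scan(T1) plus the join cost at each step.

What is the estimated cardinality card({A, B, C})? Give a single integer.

15000

Tables in S: A(250), B(300), C(50)
Edges inside S: C-A(d=25), C-B(d=10)
numerator = 250 * 300 * 50 = 3750000
denominator = 25 * 10 = 250
card(S) = 3750000 / 250 = 15000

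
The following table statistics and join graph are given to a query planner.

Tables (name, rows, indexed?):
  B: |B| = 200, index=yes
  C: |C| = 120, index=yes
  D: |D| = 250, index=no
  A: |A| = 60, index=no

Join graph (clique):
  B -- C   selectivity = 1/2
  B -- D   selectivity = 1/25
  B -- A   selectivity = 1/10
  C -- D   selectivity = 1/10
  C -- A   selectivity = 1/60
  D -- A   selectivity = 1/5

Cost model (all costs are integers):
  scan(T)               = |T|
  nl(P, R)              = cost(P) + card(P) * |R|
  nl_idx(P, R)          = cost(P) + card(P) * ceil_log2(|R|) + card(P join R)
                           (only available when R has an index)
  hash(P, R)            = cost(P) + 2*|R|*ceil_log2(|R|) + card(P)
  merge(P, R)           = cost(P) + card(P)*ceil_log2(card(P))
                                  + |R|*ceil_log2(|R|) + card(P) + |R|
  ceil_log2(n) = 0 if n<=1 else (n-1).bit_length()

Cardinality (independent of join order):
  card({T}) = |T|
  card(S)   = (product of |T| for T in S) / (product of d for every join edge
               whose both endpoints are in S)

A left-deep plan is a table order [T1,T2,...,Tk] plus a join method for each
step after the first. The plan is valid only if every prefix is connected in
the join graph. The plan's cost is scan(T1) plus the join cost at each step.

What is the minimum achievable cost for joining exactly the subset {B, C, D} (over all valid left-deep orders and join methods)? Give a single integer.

7380

Selinger DP over subsets of {B,C,D}:
  {B}: scan cost=200, card=200
  {C}: scan cost=120, card=120
  {D}: scan cost=250, card=250
  {BC}: card=12000; try (C,hash)→2080, (B,merge)→2880, (C,merge)→2960, (B,hash)→3440, (B,nl_idx)→13080, (C,nl_idx)→13600 …(+2); best=2080 via (C,hash)
  {BD}: card=2000; try (B,hash)→3700, (D,merge)→4250, (B,nl_idx)→4250, (B,merge)→4300, (D,hash)→4400, (D,nl)→50200 …(+1); best=3700 via (B,hash)
  {CD}: card=3000; try (C,hash)→2180, (D,merge)→3330, (C,merge)→3460, (D,hash)→4240, (C,nl_idx)→5000, (D,nl)→30120 …(+1); best=2180 via (C,hash)
  {BCD}: card=12000; try (C,hash)→7380, (B,hash)→8380, (D,hash)→18080, (C,merge)→28660, (C,nl_idx)→29700, (B,nl_idx)→38180 …(+5); best=7380 via (C,hash)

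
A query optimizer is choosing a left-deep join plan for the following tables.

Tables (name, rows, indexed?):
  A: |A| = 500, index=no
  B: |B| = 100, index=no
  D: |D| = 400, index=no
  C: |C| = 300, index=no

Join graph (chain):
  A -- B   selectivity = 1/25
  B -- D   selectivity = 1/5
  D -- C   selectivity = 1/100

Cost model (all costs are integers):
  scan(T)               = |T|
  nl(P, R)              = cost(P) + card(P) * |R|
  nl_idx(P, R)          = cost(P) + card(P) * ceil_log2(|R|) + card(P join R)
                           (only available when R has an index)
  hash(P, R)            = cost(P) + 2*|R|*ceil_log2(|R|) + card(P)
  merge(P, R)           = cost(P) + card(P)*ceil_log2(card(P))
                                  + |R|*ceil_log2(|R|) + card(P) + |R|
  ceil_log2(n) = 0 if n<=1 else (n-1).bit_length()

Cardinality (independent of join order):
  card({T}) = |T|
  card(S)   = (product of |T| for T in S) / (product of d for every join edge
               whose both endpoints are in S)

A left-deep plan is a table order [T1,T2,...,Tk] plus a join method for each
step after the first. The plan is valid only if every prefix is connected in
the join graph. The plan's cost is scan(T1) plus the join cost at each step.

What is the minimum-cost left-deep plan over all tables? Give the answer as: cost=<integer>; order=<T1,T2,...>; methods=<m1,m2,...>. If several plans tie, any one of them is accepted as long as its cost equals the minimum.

Selinger DP (subsets sized 1..n):
  {A}: scan cost=500, card=500
  {B}: scan cost=100, card=100
  {D}: scan cost=400, card=400
  {C}: scan cost=300, card=300
  {AB}: card=2000; try (B,hash)→2400, (A,merge)→5900, (B,merge)→6300, (A,hash)→9200, (A,nl)→50100, (B,nl)→50500; best=2400 via (B,hash)
  {BD}: card=8000; try (B,hash)→2200, (D,merge)→4900, (B,merge)→5200, (D,hash)→7400, (D,nl)→40100, (B,nl)→40400; best=2200 via (B,hash)
  {CD}: card=1200; try (C,hash)→6200, (D,merge)→7300, (C,merge)→7400, (D,hash)→7800, (D,nl)→120300, (C,nl)→120400; best=6200 via (C,hash)
  {ABD}: card=160000; try (D,hash)→11600, (A,hash)→19200, (D,merge)→30400, (A,merge)→119200, (D,nl)→802400, (A,nl)→4002200; best=11600 via (D,hash)
  {BCD}: card=24000; try (B,hash)→8800, (C,hash)→15600, (B,merge)→21400, (C,merge)→117200, (B,nl)→126200, (C,nl)→2402200; best=8800 via (B,hash)
  {ABCD}: card=480000; try (A,hash)→41800, (C,hash)→177000, (A,merge)→397800, (C,merge)→3054600, (A,nl)→12008800, (C,nl)→48011600; best=41800 via (A,hash)

cost=41800; order=D,C,B,A; methods=hash,hash,hash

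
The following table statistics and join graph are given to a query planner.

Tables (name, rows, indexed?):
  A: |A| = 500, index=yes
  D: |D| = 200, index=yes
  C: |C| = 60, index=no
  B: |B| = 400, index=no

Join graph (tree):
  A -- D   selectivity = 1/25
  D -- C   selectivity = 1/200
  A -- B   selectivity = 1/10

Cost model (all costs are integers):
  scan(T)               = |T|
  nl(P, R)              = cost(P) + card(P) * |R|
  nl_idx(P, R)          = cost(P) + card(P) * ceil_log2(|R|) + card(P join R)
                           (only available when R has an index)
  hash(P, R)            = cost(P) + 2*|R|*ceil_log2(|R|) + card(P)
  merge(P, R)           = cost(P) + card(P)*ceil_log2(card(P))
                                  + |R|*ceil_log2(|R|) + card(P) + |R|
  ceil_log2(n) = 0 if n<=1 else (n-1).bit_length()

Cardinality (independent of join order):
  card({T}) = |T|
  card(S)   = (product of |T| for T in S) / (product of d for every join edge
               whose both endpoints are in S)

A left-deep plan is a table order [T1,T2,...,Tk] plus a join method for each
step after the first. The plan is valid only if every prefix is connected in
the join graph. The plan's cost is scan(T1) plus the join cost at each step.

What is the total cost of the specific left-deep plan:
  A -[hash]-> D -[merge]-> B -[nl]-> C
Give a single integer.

9660200

step 1: scan A: cost=500, card=500
step 2: join D via hash
    card(P join D) = 500*200/(25) = 4000
    cost = 500 + 2*200*8 + 500 = 4200
step 3: join B via merge
    card(P join B) = 4000*400/(10) = 160000
    cost = 4200 + 4000*12 + 400*9 + 4000 + 400 = 60200
step 4: join C via nl
    card(P join C) = 160000*60/(200) = 48000
    cost = 60200 + 160000*60 = 9660200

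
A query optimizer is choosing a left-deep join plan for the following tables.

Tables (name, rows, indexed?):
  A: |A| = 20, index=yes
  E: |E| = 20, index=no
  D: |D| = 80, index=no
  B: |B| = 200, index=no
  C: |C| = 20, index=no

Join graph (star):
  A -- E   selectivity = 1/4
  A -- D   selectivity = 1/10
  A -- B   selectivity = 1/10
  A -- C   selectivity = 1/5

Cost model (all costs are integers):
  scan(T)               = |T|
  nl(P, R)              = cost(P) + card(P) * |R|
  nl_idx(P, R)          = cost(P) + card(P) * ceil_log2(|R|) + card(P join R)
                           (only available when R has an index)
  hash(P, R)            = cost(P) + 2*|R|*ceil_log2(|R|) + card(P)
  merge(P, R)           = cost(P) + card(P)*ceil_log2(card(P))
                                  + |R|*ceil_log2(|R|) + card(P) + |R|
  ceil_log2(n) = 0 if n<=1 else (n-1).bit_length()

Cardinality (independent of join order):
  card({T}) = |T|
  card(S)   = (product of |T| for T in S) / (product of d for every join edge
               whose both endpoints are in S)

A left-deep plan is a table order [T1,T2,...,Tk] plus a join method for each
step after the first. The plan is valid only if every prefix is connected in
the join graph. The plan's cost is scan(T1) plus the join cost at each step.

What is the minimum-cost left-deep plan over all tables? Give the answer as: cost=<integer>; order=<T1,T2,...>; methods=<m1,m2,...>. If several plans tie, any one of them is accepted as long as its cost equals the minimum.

Selinger DP (subsets sized 1..n):
  {A}: scan cost=20, card=20
  {E}: scan cost=20, card=20
  {D}: scan cost=80, card=80
  {B}: scan cost=200, card=200
  {C}: scan cost=20, card=20
  {AE}: card=100; try (A,nl_idx)→220, (E,hash)→240, (A,hash)→240, (E,merge)→260, (A,merge)→260, (E,nl)→420 …(+1); best=220 via (A,nl_idx)
  {AD}: card=160; try (A,hash)→360, (A,nl_idx)→640, (D,merge)→780, (A,merge)→840, (D,hash)→1160, (D,nl)→1620 …(+1); best=360 via (A,hash)
  {AB}: card=400; try (A,hash)→600, (A,nl_idx)→1600, (B,merge)→1940, (A,merge)→2120, (B,hash)→3240, (B,nl)→4020 …(+1); best=600 via (A,hash)
  {AC}: card=80; try (A,nl_idx)→200, (C,hash)→240, (A,hash)→240, (C,merge)→260, (A,merge)→260, (C,nl)→420 …(+1); best=200 via (A,nl_idx)
  {ADE}: card=800; try (E,hash)→720, (D,hash)→1440, (D,merge)→1660, (E,merge)→1920, (E,nl)→3560, (D,nl)→8220; best=720 via (E,hash)
  {ABE}: card=2000; try (E,hash)→1200, (B,merge)→2820, (B,hash)→3520, (E,merge)→4720, (E,nl)→8600, (B,nl)→20220; best=1200 via (E,hash)
  {ACE}: card=400; try (E,hash)→480, (C,hash)→520, (E,merge)→960, (C,merge)→1140, (E,nl)→1800, (C,nl)→2220; best=480 via (E,hash)
  {ABD}: card=3200; try (D,hash)→2120, (B,merge)→3600, (B,hash)→3720, (D,merge)→5240, (B,nl)→32360, (D,nl)→32600; best=2120 via (D,hash)
  {ACD}: card=640; try (C,hash)→720, (D,hash)→1400, (D,merge)→1480, (C,merge)→1920, (C,nl)→3560, (D,nl)→6600; best=720 via (C,hash)
  {ABC}: card=1600; try (C,hash)→1200, (B,merge)→2640, (B,hash)→3480, (C,merge)→4720, (C,nl)→8600, (B,nl)→16200; best=1200 via (C,hash)
  {ABDE}: card=16000; try (D,hash)→4320, (B,hash)→4720, (E,hash)→5520, (B,merge)→11320, (D,merge)→25840, (E,merge)→43840 …(+3); best=4320 via (D,hash)
  {ACDE}: card=3200; try (E,hash)→1560, (C,hash)→1720, (D,hash)→2000, (D,merge)→5120, (E,merge)→7880, (C,merge)→9640 …(+3); best=1560 via (E,hash)
  {ABCE}: card=8000; try (E,hash)→3000, (C,hash)→3400, (B,hash)→4080, (B,merge)→6280, (E,merge)→20520, (C,merge)→25320 …(+3); best=3000 via (E,hash)
  {ABCD}: card=12800; try (D,hash)→3920, (B,hash)→4560, (C,hash)→5520, (B,merge)→9560, (D,merge)→21040, (C,merge)→43840 …(+3); best=3920 via (D,hash)
  {ABCDE}: card=64000; try (B,hash)→7960, (D,hash)→12120, (E,hash)→16920, (C,hash)→20520, (B,merge)→44960, (D,merge)→115640 …(+6); best=7960 via (B,hash)

cost=7960; order=D,A,C,E,B; methods=hash,hash,hash,hash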